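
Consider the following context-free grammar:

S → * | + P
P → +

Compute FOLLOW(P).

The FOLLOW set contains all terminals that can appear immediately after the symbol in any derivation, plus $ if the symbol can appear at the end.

We compute FOLLOW(P) using the standard algorithm.
FOLLOW(S) starts with {$}.
FIRST(P) = {+}
FIRST(S) = {*, +}
FOLLOW(P) = {$}
FOLLOW(S) = {$}
Therefore, FOLLOW(P) = {$}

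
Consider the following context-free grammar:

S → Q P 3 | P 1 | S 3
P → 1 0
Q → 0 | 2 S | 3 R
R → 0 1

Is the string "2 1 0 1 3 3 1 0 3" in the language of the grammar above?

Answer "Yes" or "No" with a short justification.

Yes - a valid derivation exists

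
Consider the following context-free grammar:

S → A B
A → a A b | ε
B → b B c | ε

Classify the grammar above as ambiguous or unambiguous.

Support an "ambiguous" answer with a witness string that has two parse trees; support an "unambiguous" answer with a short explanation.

Unambiguous - every string in the language has a unique parse tree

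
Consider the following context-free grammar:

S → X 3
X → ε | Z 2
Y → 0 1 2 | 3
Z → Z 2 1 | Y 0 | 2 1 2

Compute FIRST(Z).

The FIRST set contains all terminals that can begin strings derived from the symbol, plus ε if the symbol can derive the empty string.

We compute FIRST(Z) using the standard algorithm.
FIRST(S) = {0, 2, 3}
FIRST(X) = {0, 2, 3, ε}
FIRST(Y) = {0, 3}
FIRST(Z) = {0, 2, 3}
Therefore, FIRST(Z) = {0, 2, 3}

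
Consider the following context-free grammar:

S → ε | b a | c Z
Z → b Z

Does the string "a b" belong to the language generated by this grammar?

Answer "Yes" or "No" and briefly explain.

No - no valid derivation exists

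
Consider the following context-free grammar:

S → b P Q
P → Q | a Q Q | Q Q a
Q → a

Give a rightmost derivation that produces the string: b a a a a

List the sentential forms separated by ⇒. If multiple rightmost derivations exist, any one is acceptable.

S ⇒ b P Q ⇒ b P a ⇒ b a Q Q a ⇒ b a Q a a ⇒ b a a a a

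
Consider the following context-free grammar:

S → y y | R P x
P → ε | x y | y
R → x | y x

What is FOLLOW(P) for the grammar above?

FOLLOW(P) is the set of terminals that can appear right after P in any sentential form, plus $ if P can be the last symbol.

We compute FOLLOW(P) using the standard algorithm.
FOLLOW(S) starts with {$}.
FIRST(P) = {x, y, ε}
FIRST(R) = {x, y}
FIRST(S) = {x, y}
FOLLOW(P) = {x}
FOLLOW(R) = {x, y}
FOLLOW(S) = {$}
Therefore, FOLLOW(P) = {x}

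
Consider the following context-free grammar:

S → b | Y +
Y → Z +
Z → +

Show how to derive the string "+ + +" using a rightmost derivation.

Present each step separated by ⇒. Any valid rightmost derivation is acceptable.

S ⇒ Y + ⇒ Z + + ⇒ + + +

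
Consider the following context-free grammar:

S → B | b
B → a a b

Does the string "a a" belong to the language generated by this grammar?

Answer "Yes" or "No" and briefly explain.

No - no valid derivation exists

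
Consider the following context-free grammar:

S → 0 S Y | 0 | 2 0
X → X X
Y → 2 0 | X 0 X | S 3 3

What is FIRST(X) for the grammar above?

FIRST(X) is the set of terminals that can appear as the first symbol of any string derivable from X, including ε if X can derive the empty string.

We compute FIRST(X) using the standard algorithm.
FIRST(S) = {0, 2}
FIRST(X) = {}
FIRST(Y) = {0, 2}
Therefore, FIRST(X) = {}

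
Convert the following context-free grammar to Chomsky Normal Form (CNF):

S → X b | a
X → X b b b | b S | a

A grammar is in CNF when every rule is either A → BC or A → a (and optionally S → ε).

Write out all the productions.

TB → b; S → a; X → a; S → X TB; X → X X0; X0 → TB X1; X1 → TB TB; X → TB S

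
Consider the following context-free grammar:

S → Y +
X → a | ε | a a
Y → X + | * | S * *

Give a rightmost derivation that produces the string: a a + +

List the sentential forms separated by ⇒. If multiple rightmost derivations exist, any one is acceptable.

S ⇒ Y + ⇒ X + + ⇒ a a + +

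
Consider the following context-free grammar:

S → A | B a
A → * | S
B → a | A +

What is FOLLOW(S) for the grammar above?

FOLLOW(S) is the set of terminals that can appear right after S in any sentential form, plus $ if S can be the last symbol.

We compute FOLLOW(S) using the standard algorithm.
FOLLOW(S) starts with {$}.
FIRST(A) = {*, a}
FIRST(B) = {*, a}
FIRST(S) = {*, a}
FOLLOW(A) = {$, +}
FOLLOW(B) = {a}
FOLLOW(S) = {$, +}
Therefore, FOLLOW(S) = {$, +}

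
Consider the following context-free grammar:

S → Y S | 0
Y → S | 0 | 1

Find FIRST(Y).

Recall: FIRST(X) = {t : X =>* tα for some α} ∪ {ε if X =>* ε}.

We compute FIRST(Y) using the standard algorithm.
FIRST(S) = {0, 1}
FIRST(Y) = {0, 1}
Therefore, FIRST(Y) = {0, 1}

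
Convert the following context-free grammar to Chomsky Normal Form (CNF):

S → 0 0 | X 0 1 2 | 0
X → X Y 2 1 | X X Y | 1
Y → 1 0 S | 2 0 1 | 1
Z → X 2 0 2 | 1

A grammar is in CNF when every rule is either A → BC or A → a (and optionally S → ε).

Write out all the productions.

T0 → 0; T1 → 1; T2 → 2; S → 0; X → 1; Y → 1; Z → 1; S → T0 T0; S → X X0; X0 → T0 X1; X1 → T1 T2; X → X X2; X2 → Y X3; X3 → T2 T1; X → X X4; X4 → X Y; Y → T1 X5; X5 → T0 S; Y → T2 X6; X6 → T0 T1; Z → X X7; X7 → T2 X8; X8 → T0 T2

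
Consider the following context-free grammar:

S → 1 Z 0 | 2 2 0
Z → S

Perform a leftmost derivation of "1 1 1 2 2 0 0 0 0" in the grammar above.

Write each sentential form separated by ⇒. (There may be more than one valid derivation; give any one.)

S ⇒ 1 Z 0 ⇒ 1 S 0 ⇒ 1 1 Z 0 0 ⇒ 1 1 S 0 0 ⇒ 1 1 1 Z 0 0 0 ⇒ 1 1 1 S 0 0 0 ⇒ 1 1 1 2 2 0 0 0 0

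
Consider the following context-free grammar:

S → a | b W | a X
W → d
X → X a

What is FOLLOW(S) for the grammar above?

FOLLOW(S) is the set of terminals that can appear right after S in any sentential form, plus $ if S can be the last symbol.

We compute FOLLOW(S) using the standard algorithm.
FOLLOW(S) starts with {$}.
FIRST(S) = {a, b}
FIRST(W) = {d}
FIRST(X) = {}
FOLLOW(S) = {$}
FOLLOW(W) = {$}
FOLLOW(X) = {$, a}
Therefore, FOLLOW(S) = {$}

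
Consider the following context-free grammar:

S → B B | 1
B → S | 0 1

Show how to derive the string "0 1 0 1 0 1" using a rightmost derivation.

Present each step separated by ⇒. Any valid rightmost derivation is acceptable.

S ⇒ B B ⇒ B S ⇒ B B B ⇒ B B 0 1 ⇒ B 0 1 0 1 ⇒ 0 1 0 1 0 1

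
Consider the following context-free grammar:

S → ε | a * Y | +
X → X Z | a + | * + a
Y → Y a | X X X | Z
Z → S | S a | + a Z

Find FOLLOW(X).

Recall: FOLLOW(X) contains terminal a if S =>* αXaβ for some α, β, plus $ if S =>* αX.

We compute FOLLOW(X) using the standard algorithm.
FOLLOW(S) starts with {$}.
FIRST(S) = {+, a, ε}
FIRST(X) = {*, a}
FIRST(Y) = {*, +, a, ε}
FIRST(Z) = {+, a, ε}
FOLLOW(S) = {$, *, +, a}
FOLLOW(X) = {$, *, +, a}
FOLLOW(Y) = {$, *, +, a}
FOLLOW(Z) = {$, *, +, a}
Therefore, FOLLOW(X) = {$, *, +, a}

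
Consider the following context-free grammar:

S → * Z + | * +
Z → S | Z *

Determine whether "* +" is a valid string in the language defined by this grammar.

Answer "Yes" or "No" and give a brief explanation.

Yes - a valid derivation exists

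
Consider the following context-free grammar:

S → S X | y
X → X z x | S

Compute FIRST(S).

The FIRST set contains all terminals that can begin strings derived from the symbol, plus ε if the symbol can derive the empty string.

We compute FIRST(S) using the standard algorithm.
FIRST(S) = {y}
FIRST(X) = {y}
Therefore, FIRST(S) = {y}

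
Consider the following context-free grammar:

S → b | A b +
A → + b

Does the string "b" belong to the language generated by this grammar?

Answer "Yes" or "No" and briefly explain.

Yes - a valid derivation exists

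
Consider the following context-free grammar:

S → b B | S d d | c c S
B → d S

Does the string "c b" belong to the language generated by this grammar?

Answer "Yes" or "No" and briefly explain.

No - no valid derivation exists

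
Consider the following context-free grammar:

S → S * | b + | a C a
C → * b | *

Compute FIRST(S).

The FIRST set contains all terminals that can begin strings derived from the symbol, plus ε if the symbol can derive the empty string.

We compute FIRST(S) using the standard algorithm.
FIRST(C) = {*}
FIRST(S) = {a, b}
Therefore, FIRST(S) = {a, b}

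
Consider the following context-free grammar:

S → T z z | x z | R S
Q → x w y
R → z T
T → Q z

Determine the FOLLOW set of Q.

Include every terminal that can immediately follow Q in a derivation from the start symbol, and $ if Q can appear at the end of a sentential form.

We compute FOLLOW(Q) using the standard algorithm.
FOLLOW(S) starts with {$}.
FIRST(Q) = {x}
FIRST(R) = {z}
FIRST(S) = {x, z}
FIRST(T) = {x}
FOLLOW(Q) = {z}
FOLLOW(R) = {x, z}
FOLLOW(S) = {$}
FOLLOW(T) = {x, z}
Therefore, FOLLOW(Q) = {z}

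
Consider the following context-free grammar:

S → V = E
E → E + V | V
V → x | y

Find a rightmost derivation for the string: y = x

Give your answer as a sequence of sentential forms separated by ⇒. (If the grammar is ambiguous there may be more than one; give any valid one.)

S ⇒ V = E ⇒ V = V ⇒ V = x ⇒ y = x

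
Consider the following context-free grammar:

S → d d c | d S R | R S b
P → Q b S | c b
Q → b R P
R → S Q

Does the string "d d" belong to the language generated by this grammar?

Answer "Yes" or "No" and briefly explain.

No - no valid derivation exists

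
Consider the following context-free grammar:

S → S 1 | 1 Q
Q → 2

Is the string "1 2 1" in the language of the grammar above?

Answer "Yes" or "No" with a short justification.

Yes - a valid derivation exists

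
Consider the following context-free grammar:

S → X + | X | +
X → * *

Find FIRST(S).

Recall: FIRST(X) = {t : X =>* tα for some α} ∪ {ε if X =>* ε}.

We compute FIRST(S) using the standard algorithm.
FIRST(S) = {*, +}
FIRST(X) = {*}
Therefore, FIRST(S) = {*, +}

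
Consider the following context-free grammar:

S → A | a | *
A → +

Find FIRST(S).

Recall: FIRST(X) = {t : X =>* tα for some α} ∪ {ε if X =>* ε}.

We compute FIRST(S) using the standard algorithm.
FIRST(A) = {+}
FIRST(S) = {*, +, a}
Therefore, FIRST(S) = {*, +, a}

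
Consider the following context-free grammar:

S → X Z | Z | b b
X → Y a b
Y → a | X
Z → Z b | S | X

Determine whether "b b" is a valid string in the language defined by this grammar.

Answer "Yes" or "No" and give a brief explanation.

Yes - a valid derivation exists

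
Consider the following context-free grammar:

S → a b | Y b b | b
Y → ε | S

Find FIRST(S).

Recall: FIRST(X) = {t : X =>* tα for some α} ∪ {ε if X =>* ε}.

We compute FIRST(S) using the standard algorithm.
FIRST(S) = {a, b}
FIRST(Y) = {a, b, ε}
Therefore, FIRST(S) = {a, b}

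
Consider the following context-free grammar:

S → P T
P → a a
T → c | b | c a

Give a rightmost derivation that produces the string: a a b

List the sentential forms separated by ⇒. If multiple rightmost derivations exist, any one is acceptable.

S ⇒ P T ⇒ P b ⇒ a a b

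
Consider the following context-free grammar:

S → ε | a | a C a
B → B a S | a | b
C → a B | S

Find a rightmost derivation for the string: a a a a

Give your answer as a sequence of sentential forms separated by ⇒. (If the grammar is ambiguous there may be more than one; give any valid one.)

S ⇒ a C a ⇒ a a B a ⇒ a a a a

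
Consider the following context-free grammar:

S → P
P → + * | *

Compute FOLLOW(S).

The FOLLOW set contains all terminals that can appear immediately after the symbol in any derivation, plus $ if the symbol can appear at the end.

We compute FOLLOW(S) using the standard algorithm.
FOLLOW(S) starts with {$}.
FIRST(P) = {*, +}
FIRST(S) = {*, +}
FOLLOW(P) = {$}
FOLLOW(S) = {$}
Therefore, FOLLOW(S) = {$}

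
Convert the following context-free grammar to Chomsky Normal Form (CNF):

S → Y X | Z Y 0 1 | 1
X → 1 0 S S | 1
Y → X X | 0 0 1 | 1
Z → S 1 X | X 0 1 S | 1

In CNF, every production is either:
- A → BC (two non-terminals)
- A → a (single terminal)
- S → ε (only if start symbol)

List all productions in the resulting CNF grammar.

T0 → 0; T1 → 1; S → 1; X → 1; Y → 1; Z → 1; S → Y X; S → Z X0; X0 → Y X1; X1 → T0 T1; X → T1 X2; X2 → T0 X3; X3 → S S; Y → X X; Y → T0 X4; X4 → T0 T1; Z → S X5; X5 → T1 X; Z → X X6; X6 → T0 X7; X7 → T1 S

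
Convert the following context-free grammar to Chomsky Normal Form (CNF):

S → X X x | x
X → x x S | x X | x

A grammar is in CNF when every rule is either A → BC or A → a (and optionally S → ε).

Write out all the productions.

TX → x; S → x; X → x; S → X X0; X0 → X TX; X → TX X1; X1 → TX S; X → TX X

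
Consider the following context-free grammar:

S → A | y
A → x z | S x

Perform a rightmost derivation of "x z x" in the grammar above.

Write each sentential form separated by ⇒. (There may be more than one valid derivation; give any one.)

S ⇒ A ⇒ S x ⇒ A x ⇒ x z x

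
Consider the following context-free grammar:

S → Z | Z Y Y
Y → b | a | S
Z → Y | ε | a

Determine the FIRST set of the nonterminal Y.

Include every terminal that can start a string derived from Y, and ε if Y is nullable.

We compute FIRST(Y) using the standard algorithm.
FIRST(S) = {a, b, ε}
FIRST(Y) = {a, b, ε}
FIRST(Z) = {a, b, ε}
Therefore, FIRST(Y) = {a, b, ε}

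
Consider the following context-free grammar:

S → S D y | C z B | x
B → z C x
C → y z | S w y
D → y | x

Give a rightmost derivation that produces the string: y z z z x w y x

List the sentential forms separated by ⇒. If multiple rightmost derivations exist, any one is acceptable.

S ⇒ C z B ⇒ C z z C x ⇒ C z z S w y x ⇒ C z z x w y x ⇒ y z z z x w y x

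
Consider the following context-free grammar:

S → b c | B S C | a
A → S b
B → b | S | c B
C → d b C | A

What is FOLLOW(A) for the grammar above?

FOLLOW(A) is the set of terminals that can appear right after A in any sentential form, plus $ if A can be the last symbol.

We compute FOLLOW(A) using the standard algorithm.
FOLLOW(S) starts with {$}.
FIRST(A) = {a, b, c}
FIRST(B) = {a, b, c}
FIRST(C) = {a, b, c, d}
FIRST(S) = {a, b, c}
FOLLOW(A) = {$, a, b, c, d}
FOLLOW(B) = {a, b, c}
FOLLOW(C) = {$, a, b, c, d}
FOLLOW(S) = {$, a, b, c, d}
Therefore, FOLLOW(A) = {$, a, b, c, d}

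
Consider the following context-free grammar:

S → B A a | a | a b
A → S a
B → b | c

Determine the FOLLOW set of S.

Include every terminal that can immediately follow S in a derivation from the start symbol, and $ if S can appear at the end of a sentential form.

We compute FOLLOW(S) using the standard algorithm.
FOLLOW(S) starts with {$}.
FIRST(A) = {a, b, c}
FIRST(B) = {b, c}
FIRST(S) = {a, b, c}
FOLLOW(A) = {a}
FOLLOW(B) = {a, b, c}
FOLLOW(S) = {$, a}
Therefore, FOLLOW(S) = {$, a}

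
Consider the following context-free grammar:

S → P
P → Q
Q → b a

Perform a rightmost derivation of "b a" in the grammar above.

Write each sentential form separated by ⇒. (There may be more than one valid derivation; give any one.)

S ⇒ P ⇒ Q ⇒ b a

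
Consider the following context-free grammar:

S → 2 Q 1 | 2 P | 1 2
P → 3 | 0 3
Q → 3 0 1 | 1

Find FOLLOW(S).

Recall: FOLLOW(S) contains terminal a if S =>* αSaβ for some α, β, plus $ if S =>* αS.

We compute FOLLOW(S) using the standard algorithm.
FOLLOW(S) starts with {$}.
FIRST(P) = {0, 3}
FIRST(Q) = {1, 3}
FIRST(S) = {1, 2}
FOLLOW(P) = {$}
FOLLOW(Q) = {1}
FOLLOW(S) = {$}
Therefore, FOLLOW(S) = {$}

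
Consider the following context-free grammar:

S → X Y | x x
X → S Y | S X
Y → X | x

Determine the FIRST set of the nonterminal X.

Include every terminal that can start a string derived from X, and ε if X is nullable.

We compute FIRST(X) using the standard algorithm.
FIRST(S) = {x}
FIRST(X) = {x}
FIRST(Y) = {x}
Therefore, FIRST(X) = {x}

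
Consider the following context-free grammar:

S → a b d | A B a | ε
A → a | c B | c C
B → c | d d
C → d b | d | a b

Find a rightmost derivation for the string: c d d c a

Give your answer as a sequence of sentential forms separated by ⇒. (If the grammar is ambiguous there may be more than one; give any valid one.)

S ⇒ A B a ⇒ A c a ⇒ c B c a ⇒ c d d c a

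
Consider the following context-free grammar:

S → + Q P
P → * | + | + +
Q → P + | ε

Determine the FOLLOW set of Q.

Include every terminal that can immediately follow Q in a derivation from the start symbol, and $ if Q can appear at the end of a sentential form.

We compute FOLLOW(Q) using the standard algorithm.
FOLLOW(S) starts with {$}.
FIRST(P) = {*, +}
FIRST(Q) = {*, +, ε}
FIRST(S) = {+}
FOLLOW(P) = {$, +}
FOLLOW(Q) = {*, +}
FOLLOW(S) = {$}
Therefore, FOLLOW(Q) = {*, +}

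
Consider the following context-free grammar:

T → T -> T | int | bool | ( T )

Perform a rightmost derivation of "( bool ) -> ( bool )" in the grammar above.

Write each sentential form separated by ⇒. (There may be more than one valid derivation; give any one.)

T ⇒ T -> T ⇒ T -> ( T ) ⇒ T -> ( bool ) ⇒ ( T ) -> ( bool ) ⇒ ( bool ) -> ( bool )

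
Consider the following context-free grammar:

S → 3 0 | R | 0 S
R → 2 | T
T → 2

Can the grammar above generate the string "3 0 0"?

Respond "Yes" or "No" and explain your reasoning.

No - no valid derivation exists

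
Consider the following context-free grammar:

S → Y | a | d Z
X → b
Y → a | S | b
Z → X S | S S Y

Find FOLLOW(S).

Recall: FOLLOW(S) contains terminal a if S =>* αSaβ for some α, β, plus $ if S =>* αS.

We compute FOLLOW(S) using the standard algorithm.
FOLLOW(S) starts with {$}.
FIRST(S) = {a, b, d}
FIRST(X) = {b}
FIRST(Y) = {a, b, d}
FIRST(Z) = {a, b, d}
FOLLOW(S) = {$, a, b, d}
FOLLOW(X) = {a, b, d}
FOLLOW(Y) = {$, a, b, d}
FOLLOW(Z) = {$, a, b, d}
Therefore, FOLLOW(S) = {$, a, b, d}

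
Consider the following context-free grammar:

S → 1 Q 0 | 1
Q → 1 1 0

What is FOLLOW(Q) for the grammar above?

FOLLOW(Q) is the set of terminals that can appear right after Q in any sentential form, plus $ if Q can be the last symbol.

We compute FOLLOW(Q) using the standard algorithm.
FOLLOW(S) starts with {$}.
FIRST(Q) = {1}
FIRST(S) = {1}
FOLLOW(Q) = {0}
FOLLOW(S) = {$}
Therefore, FOLLOW(Q) = {0}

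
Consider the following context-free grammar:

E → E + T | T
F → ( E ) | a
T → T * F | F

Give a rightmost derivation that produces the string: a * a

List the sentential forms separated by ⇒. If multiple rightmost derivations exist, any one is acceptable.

E ⇒ T ⇒ T * F ⇒ T * a ⇒ F * a ⇒ a * a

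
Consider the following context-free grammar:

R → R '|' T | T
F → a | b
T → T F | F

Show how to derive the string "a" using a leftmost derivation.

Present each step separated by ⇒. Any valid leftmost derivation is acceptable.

R ⇒ T ⇒ F ⇒ a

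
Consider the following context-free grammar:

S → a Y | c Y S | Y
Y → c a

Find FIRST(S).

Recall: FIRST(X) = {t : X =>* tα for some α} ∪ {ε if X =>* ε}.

We compute FIRST(S) using the standard algorithm.
FIRST(S) = {a, c}
FIRST(Y) = {c}
Therefore, FIRST(S) = {a, c}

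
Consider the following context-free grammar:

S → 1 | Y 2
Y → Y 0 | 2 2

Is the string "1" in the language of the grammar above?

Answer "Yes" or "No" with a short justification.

Yes - a valid derivation exists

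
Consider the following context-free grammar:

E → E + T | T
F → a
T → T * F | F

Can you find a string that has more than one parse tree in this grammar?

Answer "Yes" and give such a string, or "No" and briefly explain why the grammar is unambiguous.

No - the grammar is unambiguous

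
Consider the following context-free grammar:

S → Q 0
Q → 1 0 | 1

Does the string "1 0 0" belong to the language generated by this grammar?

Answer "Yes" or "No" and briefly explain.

Yes - a valid derivation exists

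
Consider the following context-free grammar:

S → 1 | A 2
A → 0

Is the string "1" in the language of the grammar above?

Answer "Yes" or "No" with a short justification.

Yes - a valid derivation exists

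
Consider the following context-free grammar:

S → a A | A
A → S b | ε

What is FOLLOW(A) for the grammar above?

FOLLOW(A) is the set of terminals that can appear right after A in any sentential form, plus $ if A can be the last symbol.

We compute FOLLOW(A) using the standard algorithm.
FOLLOW(S) starts with {$}.
FIRST(A) = {a, b, ε}
FIRST(S) = {a, b, ε}
FOLLOW(A) = {$, b}
FOLLOW(S) = {$, b}
Therefore, FOLLOW(A) = {$, b}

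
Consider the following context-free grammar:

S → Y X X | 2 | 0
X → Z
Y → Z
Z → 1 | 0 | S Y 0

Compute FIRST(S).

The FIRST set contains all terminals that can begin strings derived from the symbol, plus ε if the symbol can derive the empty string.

We compute FIRST(S) using the standard algorithm.
FIRST(S) = {0, 1, 2}
FIRST(X) = {0, 1, 2}
FIRST(Y) = {0, 1, 2}
FIRST(Z) = {0, 1, 2}
Therefore, FIRST(S) = {0, 1, 2}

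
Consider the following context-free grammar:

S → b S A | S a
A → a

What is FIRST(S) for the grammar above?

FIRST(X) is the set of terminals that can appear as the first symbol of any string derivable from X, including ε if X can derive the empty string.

We compute FIRST(S) using the standard algorithm.
FIRST(A) = {a}
FIRST(S) = {b}
Therefore, FIRST(S) = {b}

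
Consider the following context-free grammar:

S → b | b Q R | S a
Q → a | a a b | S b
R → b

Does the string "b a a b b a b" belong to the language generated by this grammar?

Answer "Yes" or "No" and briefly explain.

No - no valid derivation exists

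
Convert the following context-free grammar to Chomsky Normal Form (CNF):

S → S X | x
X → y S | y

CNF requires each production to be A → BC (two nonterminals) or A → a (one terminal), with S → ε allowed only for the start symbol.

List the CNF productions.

S → x; TY → y; X → y; S → S X; X → TY S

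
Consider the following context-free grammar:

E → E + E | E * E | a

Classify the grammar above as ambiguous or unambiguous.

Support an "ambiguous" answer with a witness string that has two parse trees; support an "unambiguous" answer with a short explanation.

Ambiguous - the string 'a + a + a' has two distinct parse trees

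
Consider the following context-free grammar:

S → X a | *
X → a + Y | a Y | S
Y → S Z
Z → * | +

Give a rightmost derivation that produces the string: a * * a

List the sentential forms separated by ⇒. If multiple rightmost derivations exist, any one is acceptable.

S ⇒ X a ⇒ a Y a ⇒ a S Z a ⇒ a S * a ⇒ a * * a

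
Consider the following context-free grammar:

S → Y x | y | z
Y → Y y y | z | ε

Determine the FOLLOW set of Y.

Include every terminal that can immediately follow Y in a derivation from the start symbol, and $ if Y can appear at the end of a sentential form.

We compute FOLLOW(Y) using the standard algorithm.
FOLLOW(S) starts with {$}.
FIRST(S) = {x, y, z}
FIRST(Y) = {y, z, ε}
FOLLOW(S) = {$}
FOLLOW(Y) = {x, y}
Therefore, FOLLOW(Y) = {x, y}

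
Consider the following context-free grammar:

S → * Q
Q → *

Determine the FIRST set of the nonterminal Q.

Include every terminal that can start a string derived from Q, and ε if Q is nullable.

We compute FIRST(Q) using the standard algorithm.
FIRST(Q) = {*}
FIRST(S) = {*}
Therefore, FIRST(Q) = {*}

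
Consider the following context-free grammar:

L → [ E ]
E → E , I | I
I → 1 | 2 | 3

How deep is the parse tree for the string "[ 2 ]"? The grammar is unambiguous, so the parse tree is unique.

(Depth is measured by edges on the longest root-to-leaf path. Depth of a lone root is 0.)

3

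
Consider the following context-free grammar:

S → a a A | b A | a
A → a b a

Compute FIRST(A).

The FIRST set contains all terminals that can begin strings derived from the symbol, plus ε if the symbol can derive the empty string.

We compute FIRST(A) using the standard algorithm.
FIRST(A) = {a}
FIRST(S) = {a, b}
Therefore, FIRST(A) = {a}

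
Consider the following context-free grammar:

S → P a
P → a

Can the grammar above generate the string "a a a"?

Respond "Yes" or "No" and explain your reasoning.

No - no valid derivation exists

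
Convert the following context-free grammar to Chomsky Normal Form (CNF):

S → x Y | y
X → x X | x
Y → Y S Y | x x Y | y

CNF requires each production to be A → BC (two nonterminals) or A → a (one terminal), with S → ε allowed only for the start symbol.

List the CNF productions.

TX → x; S → y; X → x; Y → y; S → TX Y; X → TX X; Y → Y X0; X0 → S Y; Y → TX X1; X1 → TX Y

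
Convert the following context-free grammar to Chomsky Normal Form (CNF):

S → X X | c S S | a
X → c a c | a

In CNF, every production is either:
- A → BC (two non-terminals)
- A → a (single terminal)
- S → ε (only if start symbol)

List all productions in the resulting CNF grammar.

TC → c; S → a; TA → a; X → a; S → X X; S → TC X0; X0 → S S; X → TC X1; X1 → TA TC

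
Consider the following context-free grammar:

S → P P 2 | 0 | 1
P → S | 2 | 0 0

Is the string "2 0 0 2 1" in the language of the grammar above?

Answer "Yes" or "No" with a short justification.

No - no valid derivation exists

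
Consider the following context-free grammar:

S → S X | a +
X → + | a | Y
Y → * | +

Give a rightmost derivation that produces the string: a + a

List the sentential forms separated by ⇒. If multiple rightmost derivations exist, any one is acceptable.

S ⇒ S X ⇒ S a ⇒ a + a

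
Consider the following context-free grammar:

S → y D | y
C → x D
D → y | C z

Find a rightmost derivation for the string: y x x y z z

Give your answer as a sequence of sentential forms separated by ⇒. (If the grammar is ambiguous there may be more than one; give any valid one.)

S ⇒ y D ⇒ y C z ⇒ y x D z ⇒ y x C z z ⇒ y x x D z z ⇒ y x x y z z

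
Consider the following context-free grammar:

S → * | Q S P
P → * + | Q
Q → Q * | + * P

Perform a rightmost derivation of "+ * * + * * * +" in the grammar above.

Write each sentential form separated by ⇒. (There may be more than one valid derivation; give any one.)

S ⇒ Q S P ⇒ Q S * + ⇒ Q * * + ⇒ Q * * * + ⇒ + * P * * * + ⇒ + * * + * * * +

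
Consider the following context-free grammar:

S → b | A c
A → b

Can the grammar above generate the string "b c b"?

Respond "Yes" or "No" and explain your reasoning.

No - no valid derivation exists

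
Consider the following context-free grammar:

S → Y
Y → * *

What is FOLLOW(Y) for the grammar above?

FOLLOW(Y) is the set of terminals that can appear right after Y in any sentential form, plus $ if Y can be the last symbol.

We compute FOLLOW(Y) using the standard algorithm.
FOLLOW(S) starts with {$}.
FIRST(S) = {*}
FIRST(Y) = {*}
FOLLOW(S) = {$}
FOLLOW(Y) = {$}
Therefore, FOLLOW(Y) = {$}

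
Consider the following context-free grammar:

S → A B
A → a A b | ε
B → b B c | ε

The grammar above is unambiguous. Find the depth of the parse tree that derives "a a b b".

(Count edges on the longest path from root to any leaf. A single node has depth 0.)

4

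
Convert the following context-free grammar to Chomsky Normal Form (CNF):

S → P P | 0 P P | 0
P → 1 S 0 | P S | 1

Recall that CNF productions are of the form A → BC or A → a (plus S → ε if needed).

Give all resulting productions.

T0 → 0; S → 0; T1 → 1; P → 1; S → P P; S → T0 X0; X0 → P P; P → T1 X1; X1 → S T0; P → P S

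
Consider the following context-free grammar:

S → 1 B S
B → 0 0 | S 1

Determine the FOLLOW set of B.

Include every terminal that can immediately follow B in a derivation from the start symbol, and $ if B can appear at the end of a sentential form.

We compute FOLLOW(B) using the standard algorithm.
FOLLOW(S) starts with {$}.
FIRST(B) = {0, 1}
FIRST(S) = {1}
FOLLOW(B) = {1}
FOLLOW(S) = {$, 1}
Therefore, FOLLOW(B) = {1}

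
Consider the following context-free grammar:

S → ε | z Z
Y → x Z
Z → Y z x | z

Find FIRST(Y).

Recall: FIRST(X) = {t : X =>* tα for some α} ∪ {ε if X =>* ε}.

We compute FIRST(Y) using the standard algorithm.
FIRST(S) = {z, ε}
FIRST(Y) = {x}
FIRST(Z) = {x, z}
Therefore, FIRST(Y) = {x}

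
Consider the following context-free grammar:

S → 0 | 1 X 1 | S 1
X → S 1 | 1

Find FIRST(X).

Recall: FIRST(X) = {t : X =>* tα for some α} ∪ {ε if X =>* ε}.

We compute FIRST(X) using the standard algorithm.
FIRST(S) = {0, 1}
FIRST(X) = {0, 1}
Therefore, FIRST(X) = {0, 1}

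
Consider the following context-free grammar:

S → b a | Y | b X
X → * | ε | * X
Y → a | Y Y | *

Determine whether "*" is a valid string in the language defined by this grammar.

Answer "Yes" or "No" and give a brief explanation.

Yes - a valid derivation exists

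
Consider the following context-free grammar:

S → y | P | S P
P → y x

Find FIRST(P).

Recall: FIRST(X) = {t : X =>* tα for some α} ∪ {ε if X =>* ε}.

We compute FIRST(P) using the standard algorithm.
FIRST(P) = {y}
FIRST(S) = {y}
Therefore, FIRST(P) = {y}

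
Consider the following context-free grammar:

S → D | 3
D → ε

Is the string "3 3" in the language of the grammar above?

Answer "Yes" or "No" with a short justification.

No - no valid derivation exists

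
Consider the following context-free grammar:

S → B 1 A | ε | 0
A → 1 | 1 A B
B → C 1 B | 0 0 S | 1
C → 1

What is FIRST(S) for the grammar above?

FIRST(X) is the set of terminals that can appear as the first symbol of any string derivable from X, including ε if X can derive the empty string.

We compute FIRST(S) using the standard algorithm.
FIRST(A) = {1}
FIRST(B) = {0, 1}
FIRST(C) = {1}
FIRST(S) = {0, 1, ε}
Therefore, FIRST(S) = {0, 1, ε}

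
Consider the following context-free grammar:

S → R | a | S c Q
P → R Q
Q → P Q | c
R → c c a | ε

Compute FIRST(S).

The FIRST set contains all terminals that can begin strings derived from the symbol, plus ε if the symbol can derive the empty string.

We compute FIRST(S) using the standard algorithm.
FIRST(P) = {c}
FIRST(Q) = {c}
FIRST(R) = {c, ε}
FIRST(S) = {a, c, ε}
Therefore, FIRST(S) = {a, c, ε}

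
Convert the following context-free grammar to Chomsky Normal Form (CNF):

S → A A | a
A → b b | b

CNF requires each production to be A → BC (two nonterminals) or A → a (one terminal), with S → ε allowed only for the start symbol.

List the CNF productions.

S → a; TB → b; A → b; S → A A; A → TB TB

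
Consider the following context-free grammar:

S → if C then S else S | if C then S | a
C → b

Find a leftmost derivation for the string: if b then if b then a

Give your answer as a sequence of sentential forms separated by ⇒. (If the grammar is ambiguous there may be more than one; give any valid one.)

S ⇒ if C then S ⇒ if b then S ⇒ if b then if C then S ⇒ if b then if b then S ⇒ if b then if b then a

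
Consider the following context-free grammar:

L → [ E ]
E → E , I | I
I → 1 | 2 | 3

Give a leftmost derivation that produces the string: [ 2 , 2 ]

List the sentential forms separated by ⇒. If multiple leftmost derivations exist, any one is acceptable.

L ⇒ [ E ] ⇒ [ E , I ] ⇒ [ I , I ] ⇒ [ 2 , I ] ⇒ [ 2 , 2 ]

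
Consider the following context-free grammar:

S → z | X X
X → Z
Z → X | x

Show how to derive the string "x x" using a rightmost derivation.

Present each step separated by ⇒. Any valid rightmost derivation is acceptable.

S ⇒ X X ⇒ X Z ⇒ X x ⇒ Z x ⇒ x x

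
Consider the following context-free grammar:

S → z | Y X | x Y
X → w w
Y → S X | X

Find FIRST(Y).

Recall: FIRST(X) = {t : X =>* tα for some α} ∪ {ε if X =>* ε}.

We compute FIRST(Y) using the standard algorithm.
FIRST(S) = {w, x, z}
FIRST(X) = {w}
FIRST(Y) = {w, x, z}
Therefore, FIRST(Y) = {w, x, z}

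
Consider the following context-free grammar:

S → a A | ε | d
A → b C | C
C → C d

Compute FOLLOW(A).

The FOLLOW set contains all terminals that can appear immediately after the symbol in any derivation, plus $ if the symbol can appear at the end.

We compute FOLLOW(A) using the standard algorithm.
FOLLOW(S) starts with {$}.
FIRST(A) = {b}
FIRST(C) = {}
FIRST(S) = {a, d, ε}
FOLLOW(A) = {$}
FOLLOW(C) = {$, d}
FOLLOW(S) = {$}
Therefore, FOLLOW(A) = {$}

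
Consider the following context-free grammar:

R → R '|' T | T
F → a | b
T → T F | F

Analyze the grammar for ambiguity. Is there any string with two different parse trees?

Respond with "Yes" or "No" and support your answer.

No - the grammar is unambiguous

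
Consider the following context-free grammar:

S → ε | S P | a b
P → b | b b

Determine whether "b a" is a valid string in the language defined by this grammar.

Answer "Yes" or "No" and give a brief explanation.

No - no valid derivation exists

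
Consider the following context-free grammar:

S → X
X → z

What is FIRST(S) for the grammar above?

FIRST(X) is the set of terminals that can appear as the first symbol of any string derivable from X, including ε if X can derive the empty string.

We compute FIRST(S) using the standard algorithm.
FIRST(S) = {z}
FIRST(X) = {z}
Therefore, FIRST(S) = {z}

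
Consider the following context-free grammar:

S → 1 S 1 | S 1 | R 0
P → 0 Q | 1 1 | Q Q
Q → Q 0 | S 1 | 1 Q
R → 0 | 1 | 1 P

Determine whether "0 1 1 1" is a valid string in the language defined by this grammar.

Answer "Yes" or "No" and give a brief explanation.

No - no valid derivation exists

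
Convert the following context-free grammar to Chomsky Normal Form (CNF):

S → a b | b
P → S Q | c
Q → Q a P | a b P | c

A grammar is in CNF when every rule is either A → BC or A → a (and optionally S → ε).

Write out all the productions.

TA → a; TB → b; S → b; P → c; Q → c; S → TA TB; P → S Q; Q → Q X0; X0 → TA P; Q → TA X1; X1 → TB P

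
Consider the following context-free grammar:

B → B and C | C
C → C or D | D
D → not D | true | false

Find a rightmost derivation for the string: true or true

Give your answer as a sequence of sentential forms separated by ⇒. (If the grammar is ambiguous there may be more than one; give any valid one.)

B ⇒ C ⇒ C or D ⇒ C or true ⇒ D or true ⇒ true or true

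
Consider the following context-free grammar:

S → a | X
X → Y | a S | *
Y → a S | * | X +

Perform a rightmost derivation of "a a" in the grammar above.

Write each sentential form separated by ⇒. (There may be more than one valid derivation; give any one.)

S ⇒ X ⇒ a S ⇒ a a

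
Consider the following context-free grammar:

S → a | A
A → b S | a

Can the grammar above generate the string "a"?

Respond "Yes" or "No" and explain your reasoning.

Yes - a valid derivation exists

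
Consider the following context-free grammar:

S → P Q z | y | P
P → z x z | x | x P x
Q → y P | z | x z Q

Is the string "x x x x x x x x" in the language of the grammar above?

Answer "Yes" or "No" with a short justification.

No - no valid derivation exists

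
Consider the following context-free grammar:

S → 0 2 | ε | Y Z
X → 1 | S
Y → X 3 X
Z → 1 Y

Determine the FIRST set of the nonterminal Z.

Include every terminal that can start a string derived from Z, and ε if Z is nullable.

We compute FIRST(Z) using the standard algorithm.
FIRST(S) = {0, 1, 3, ε}
FIRST(X) = {0, 1, 3, ε}
FIRST(Y) = {0, 1, 3}
FIRST(Z) = {1}
Therefore, FIRST(Z) = {1}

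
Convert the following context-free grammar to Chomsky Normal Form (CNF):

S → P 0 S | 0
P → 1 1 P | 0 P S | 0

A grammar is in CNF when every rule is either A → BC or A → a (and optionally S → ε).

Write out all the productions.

T0 → 0; S → 0; T1 → 1; P → 0; S → P X0; X0 → T0 S; P → T1 X1; X1 → T1 P; P → T0 X2; X2 → P S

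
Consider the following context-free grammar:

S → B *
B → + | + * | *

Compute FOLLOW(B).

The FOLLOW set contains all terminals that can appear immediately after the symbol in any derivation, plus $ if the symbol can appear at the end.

We compute FOLLOW(B) using the standard algorithm.
FOLLOW(S) starts with {$}.
FIRST(B) = {*, +}
FIRST(S) = {*, +}
FOLLOW(B) = {*}
FOLLOW(S) = {$}
Therefore, FOLLOW(B) = {*}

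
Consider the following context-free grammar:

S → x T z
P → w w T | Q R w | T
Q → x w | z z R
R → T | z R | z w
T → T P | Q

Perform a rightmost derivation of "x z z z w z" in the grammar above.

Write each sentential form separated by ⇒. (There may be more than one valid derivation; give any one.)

S ⇒ x T z ⇒ x Q z ⇒ x z z R z ⇒ x z z z w z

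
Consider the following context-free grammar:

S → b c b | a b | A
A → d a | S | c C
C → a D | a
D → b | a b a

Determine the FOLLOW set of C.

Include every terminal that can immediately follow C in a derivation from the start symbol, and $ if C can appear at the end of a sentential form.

We compute FOLLOW(C) using the standard algorithm.
FOLLOW(S) starts with {$}.
FIRST(A) = {a, b, c, d}
FIRST(C) = {a}
FIRST(D) = {a, b}
FIRST(S) = {a, b, c, d}
FOLLOW(A) = {$}
FOLLOW(C) = {$}
FOLLOW(D) = {$}
FOLLOW(S) = {$}
Therefore, FOLLOW(C) = {$}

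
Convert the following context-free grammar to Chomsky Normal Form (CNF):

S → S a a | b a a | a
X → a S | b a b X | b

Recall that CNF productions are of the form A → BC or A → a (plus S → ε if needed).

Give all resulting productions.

TA → a; TB → b; S → a; X → b; S → S X0; X0 → TA TA; S → TB X1; X1 → TA TA; X → TA S; X → TB X2; X2 → TA X3; X3 → TB X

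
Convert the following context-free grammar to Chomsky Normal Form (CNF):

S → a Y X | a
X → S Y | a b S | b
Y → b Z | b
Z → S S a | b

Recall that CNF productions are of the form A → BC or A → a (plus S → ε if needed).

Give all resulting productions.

TA → a; S → a; TB → b; X → b; Y → b; Z → b; S → TA X0; X0 → Y X; X → S Y; X → TA X1; X1 → TB S; Y → TB Z; Z → S X2; X2 → S TA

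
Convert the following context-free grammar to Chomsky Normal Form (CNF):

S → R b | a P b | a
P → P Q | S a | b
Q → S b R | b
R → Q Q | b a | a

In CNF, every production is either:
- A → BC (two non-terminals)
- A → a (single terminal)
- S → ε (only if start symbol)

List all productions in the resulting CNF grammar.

TB → b; TA → a; S → a; P → b; Q → b; R → a; S → R TB; S → TA X0; X0 → P TB; P → P Q; P → S TA; Q → S X1; X1 → TB R; R → Q Q; R → TB TA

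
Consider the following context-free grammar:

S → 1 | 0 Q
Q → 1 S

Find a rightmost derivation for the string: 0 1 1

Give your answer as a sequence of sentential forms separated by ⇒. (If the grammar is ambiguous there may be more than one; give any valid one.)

S ⇒ 0 Q ⇒ 0 1 S ⇒ 0 1 1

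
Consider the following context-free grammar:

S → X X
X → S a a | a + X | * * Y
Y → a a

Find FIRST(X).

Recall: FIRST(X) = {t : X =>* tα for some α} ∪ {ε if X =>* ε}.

We compute FIRST(X) using the standard algorithm.
FIRST(S) = {*, a}
FIRST(X) = {*, a}
FIRST(Y) = {a}
Therefore, FIRST(X) = {*, a}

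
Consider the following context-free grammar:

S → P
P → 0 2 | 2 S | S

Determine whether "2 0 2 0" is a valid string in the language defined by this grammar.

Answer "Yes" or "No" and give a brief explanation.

No - no valid derivation exists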